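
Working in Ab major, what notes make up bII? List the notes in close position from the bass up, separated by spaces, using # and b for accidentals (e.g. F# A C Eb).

Bbb Db Fb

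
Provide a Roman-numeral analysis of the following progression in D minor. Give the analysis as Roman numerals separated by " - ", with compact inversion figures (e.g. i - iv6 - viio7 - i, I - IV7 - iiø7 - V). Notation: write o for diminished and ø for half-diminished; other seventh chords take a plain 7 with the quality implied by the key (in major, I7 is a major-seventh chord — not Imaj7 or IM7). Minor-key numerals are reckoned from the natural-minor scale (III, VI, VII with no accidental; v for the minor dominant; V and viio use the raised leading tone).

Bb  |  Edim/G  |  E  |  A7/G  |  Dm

VI - iio6 - V/V - V42 - i

Bb: major triad on Bb = scale degree 6 → VI.
Edim/G: diminished triad on E = scale degree 2 → iio6.
E: a major triad on E, the applied dominant of V → V/V.
A7/G: dominant seventh chord on A = scale degree 5 → V42.
Dm has root D, degree 1 in D minor, so i.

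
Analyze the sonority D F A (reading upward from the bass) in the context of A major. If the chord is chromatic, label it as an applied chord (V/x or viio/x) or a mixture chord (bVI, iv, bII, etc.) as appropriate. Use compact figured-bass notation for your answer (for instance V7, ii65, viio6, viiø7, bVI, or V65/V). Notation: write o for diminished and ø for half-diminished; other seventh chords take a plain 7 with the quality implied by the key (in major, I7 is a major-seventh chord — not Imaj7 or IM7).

Stacked in thirds the chord is D-F-A: a minor triad on D.
D is the fourth degree of A major. This is the minor subdominant, borrowed from the parallel minor.

iv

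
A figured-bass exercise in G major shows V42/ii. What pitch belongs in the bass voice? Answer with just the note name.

D

The applied chord V42/ii is rooted on E: E-G#-B-D.
The figure 42 means third inversion — the seventh is in the bass.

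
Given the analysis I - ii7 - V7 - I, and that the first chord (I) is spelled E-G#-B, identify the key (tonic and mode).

I is given as E-G#-B — a major triad with root E.
If E is scale degree 1 and the mode makes that degree carry a major triad, the tonic is E and the mode is major.

E major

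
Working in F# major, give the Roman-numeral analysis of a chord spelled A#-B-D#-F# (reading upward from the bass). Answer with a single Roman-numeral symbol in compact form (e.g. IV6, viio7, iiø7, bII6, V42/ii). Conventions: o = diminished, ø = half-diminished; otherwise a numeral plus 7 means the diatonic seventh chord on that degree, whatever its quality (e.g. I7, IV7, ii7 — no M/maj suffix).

IV42

The pitches B-D#-F#-A# form a major seventh chord rooted on B.
In F# major, B is the subdominant; the diatonic major seventh chord there is IV7.
With A# in the bass the chord is in third inversion, so the figured bass is 42.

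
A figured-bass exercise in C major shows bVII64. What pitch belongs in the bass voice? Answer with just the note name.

bVII in C major has root Bb; the chord is Bb-D-F.
The figure 64 means second inversion — the fifth is in the bass.

F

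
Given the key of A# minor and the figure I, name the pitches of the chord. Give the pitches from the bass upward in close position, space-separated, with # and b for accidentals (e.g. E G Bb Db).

I is the major tonic (Picardy third), borrowed from the parallel major. In A# minor that root is A#.
So the chord is A#-C##-E#, a major triad.

A# C## E#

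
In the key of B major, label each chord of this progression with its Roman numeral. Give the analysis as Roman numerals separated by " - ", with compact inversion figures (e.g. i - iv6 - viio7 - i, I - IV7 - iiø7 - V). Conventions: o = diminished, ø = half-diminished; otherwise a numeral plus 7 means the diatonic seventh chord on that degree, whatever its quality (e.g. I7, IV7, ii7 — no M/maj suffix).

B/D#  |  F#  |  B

B/D#: major triad on B = scale degree 1 → I6.
F# has root F#, degree 5 in B major, so V.
B: root B is the tonic; major triad there is I.

I6 - V - I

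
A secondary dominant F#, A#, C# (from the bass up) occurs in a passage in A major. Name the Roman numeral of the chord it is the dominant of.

ii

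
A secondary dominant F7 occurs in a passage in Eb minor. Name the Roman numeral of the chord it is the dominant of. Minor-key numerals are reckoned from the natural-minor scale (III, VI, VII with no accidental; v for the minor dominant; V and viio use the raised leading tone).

V

The chord is a dominant seventh chord on F.
A dominant resolves down a perfect fifth: F → Bb. In Eb minor, Bb is scale degree 5, i.e. V.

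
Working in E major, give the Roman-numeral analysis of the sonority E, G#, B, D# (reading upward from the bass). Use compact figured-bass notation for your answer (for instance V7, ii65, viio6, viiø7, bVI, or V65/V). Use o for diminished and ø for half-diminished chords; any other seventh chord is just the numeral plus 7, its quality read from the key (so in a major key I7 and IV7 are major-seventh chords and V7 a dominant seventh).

I7

Stacked in thirds the chord is E-G#-B-D#: a major seventh chord on E.
E is scale degree 1 in E major, and a major seventh chord on that degree is written I7.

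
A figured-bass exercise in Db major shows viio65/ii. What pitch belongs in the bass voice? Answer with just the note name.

The applied chord viio65/ii is rooted on D: D-F-Ab-Cb.
The figure 65 means first inversion — the third is in the bass.

F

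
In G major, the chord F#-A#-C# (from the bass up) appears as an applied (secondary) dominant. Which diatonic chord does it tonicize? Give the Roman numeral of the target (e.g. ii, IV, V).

The chord is a major triad on F#.
A dominant resolves down a perfect fifth: F# → B. In G major, B is scale degree 3, i.e. iii.

iii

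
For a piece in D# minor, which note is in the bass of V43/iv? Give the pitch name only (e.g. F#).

A#

The applied chord V43/iv is rooted on D#: D#-F##-A#-C#.
The figure 43 means second inversion — the fifth is in the bass.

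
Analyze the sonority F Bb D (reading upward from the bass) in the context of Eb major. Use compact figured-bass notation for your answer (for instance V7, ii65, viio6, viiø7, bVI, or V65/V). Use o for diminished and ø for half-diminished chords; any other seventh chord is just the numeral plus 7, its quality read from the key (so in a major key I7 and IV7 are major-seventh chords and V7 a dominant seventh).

V64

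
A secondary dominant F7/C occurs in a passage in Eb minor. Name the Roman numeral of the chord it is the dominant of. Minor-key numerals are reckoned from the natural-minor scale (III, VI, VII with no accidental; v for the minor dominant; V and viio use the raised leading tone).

The chord is a dominant seventh chord on F.
A dominant resolves down a perfect fifth: F → Bb. In Eb minor, Bb is scale degree 5, i.e. V.

V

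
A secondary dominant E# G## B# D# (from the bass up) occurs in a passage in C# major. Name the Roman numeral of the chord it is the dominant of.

The chord is a dominant seventh chord on E#.
A dominant resolves down a perfect fifth: E# → A#. In C# major, A# is scale degree 6, i.e. vi.

vi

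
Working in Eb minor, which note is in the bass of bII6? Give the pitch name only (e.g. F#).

Ab

bII in Eb minor has root Fb; the chord is Fb-Ab-Cb.
The figure 6 means first inversion — the third is in the bass.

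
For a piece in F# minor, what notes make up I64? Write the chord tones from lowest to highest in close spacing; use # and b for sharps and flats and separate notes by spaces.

I64 is the major tonic (Picardy third), borrowed from the parallel major. In F# minor that root is F#.
So the chord is F#-A#-C#, a major triad.
With the 64 figure the chord is in second inversion; from the bass C# upward in close position it reads C#-F#-A#.

C# F# A#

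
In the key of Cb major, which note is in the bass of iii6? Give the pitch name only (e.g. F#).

iii in Cb major has root Eb; the chord is Eb-Gb-Bb.
The figure 6 means first inversion — the third is in the bass.

Gb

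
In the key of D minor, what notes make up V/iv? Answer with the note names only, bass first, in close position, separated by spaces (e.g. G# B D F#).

D F# A

The slash means an applied dominant: we want the dominant of iv. In D minor, iv is G minor, and its dominant is built on D.
Building a major triad on D gives D-F#-A.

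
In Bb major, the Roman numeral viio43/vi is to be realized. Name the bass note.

The applied chord viio43/vi is rooted on F#: F#-A-C-Eb.
The figure 43 means second inversion — the fifth is in the bass.

C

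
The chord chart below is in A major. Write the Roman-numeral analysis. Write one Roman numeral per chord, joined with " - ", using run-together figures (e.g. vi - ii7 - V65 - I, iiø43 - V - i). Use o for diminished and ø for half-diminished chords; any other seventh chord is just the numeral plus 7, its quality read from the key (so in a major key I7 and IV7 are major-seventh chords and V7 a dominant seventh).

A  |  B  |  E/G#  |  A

A: major triad on A = scale degree 1 → I.
B: chromatic; B is V of V, so V/V.
E/G# has root E, degree 5 in A major, so V6.
A: root A is the tonic; major triad there is I.

I - V/V - V6 - I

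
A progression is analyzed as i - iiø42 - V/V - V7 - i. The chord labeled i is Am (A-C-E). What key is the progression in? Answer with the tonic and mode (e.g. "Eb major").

A minor

The chord Am is a minor triad rooted on A; its label is i.
If A is scale degree 1 and the mode makes that degree carry a minor triad, the tonic is A and the mode is minor.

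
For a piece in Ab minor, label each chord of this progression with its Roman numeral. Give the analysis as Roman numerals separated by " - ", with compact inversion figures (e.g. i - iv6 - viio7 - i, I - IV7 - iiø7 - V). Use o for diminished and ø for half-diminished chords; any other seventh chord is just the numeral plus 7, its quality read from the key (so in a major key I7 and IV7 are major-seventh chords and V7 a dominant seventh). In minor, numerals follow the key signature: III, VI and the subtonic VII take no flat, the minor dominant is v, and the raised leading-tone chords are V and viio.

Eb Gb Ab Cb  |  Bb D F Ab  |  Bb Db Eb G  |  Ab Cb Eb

Eb-Gb-Ab-Cb has root Ab, degree 1 in Ab minor, so i43.
Bb-D-F-Ab: chromatic; Bb is V of V, so V7/V.
Bb-Db-Eb-G has root Eb, degree 5 in Ab minor, so V43.
Ab-Cb-Eb: minor triad on Ab = scale degree 1 → i.

i43 - V7/V - V43 - i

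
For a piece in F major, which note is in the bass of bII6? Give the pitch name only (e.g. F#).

Bb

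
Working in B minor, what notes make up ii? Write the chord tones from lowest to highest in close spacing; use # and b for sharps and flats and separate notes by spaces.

C# E G#

ii is the minor supertonic, borrowed from the parallel major (the Dorian ii). In B minor that root is C#.
So the chord is C#-E-G#.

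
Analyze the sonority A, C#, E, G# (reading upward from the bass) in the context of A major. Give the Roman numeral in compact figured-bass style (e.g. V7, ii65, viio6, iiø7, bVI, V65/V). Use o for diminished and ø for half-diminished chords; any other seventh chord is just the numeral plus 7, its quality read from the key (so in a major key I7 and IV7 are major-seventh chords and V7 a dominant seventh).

The pitches A-C#-E-G# form a major seventh chord rooted on A.
A is scale degree 1 in A major, and a major seventh chord on that degree is written I7.

I7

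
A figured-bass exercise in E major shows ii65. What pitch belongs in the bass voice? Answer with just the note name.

ii in E major has root F#; the chord is F#-A-C#-E.
The figure 65 means first inversion — the third is in the bass.

A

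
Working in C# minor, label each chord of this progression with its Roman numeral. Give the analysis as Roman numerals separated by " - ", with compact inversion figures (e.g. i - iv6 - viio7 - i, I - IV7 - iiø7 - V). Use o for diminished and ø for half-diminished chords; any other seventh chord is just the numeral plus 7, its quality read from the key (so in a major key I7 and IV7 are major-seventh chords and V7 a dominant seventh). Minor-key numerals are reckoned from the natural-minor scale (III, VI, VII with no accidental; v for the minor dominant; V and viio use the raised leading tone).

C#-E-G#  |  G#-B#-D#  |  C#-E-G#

C#-E-G#: minor triad on C# = scale degree 1 → i.
G#-B#-D#: root G# is the dominant; major triad there is V.
C#-E-G#: root C# is the tonic; minor triad there is i.

i - V - i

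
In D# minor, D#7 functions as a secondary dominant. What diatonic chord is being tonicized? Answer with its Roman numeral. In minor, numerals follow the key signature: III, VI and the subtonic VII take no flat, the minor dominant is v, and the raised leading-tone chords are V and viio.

iv

The chord is a dominant seventh chord on D#.
A dominant resolves down a perfect fifth: D# → G#. In D# minor, G# is scale degree 4, i.e. iv.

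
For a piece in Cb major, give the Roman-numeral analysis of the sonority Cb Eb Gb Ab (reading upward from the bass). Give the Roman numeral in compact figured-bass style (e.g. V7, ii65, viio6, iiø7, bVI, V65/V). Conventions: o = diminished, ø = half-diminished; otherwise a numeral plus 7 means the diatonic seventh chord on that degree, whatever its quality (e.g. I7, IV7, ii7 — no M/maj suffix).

vi65

The pitches Ab-Cb-Eb-Gb form a minor seventh chord rooted on Ab.
In Cb major, Ab is the submediant; the diatonic minor seventh chord there is vi7.
With Cb in the bass the chord is in first inversion, so the figured bass is 65.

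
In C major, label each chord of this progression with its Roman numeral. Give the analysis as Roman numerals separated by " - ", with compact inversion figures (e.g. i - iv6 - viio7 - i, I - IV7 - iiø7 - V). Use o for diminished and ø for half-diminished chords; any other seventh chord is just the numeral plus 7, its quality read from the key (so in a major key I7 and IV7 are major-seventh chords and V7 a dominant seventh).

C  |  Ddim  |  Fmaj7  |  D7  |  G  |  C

I - iio - IV7 - V7/V - V - I

C has root C, degree 1 in C major, so I.
Ddim: diminished triad on D — chromatic; iio (borrowed from the parallel minor).
Fmaj7 has root F, degree 4 in C major, so IV7.
D7 is the secondary dominant of V (dominant seventh chord on D): V7/V.
G: root G is the dominant; major triad there is V.
C: root C is the tonic; major triad there is I.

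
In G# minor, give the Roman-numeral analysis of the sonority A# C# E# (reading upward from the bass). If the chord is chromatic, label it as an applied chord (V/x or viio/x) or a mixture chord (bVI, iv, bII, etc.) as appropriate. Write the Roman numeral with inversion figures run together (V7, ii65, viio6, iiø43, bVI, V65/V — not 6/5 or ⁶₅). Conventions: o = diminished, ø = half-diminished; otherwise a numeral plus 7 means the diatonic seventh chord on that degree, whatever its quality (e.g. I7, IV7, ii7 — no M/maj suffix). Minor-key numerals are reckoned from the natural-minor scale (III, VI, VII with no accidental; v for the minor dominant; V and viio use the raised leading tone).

The pitches A#-C#-E# form a minor triad rooted on A#.
A# is the second degree of G# minor. This is the minor supertonic, borrowed from the parallel major (the Dorian ii).

ii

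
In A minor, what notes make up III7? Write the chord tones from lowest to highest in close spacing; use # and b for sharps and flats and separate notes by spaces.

C E G B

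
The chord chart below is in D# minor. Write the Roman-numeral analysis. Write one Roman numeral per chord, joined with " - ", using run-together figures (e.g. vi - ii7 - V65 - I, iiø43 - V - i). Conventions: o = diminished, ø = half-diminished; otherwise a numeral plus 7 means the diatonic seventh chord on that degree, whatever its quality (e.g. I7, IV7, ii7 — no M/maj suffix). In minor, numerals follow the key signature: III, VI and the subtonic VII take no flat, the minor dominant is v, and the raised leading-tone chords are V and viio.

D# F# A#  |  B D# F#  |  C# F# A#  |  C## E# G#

i - VI - III64 - viio

D#-F#-A# has root D#, degree 1 in D# minor, so i.
B-D#-F#: major triad on B = scale degree 6 → VI.
C#-F#-A#: major triad on F# = scale degree 3 → III64.
C##-E#-G# has root C##, degree 7 in D# minor, so viio.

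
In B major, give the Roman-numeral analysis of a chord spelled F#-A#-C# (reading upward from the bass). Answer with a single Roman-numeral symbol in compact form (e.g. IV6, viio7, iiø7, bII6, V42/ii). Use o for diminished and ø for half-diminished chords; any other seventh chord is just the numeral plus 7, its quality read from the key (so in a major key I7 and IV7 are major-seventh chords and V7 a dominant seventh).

V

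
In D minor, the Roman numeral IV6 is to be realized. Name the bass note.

IV in D minor has root G; the chord is G-B-D.
The figure 6 means first inversion — the third is in the bass.

B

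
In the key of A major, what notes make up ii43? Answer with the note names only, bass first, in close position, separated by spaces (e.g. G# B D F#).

F# A B D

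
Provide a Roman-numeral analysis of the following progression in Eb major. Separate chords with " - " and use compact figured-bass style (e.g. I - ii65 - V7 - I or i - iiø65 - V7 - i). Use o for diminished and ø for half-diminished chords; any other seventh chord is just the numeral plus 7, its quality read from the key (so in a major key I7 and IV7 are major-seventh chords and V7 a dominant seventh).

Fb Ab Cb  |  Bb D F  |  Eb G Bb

bII - V - I

Fb-Ab-Cb is non-diatonic — a major triad on the lowered supertonic (Fb): the Neapolitan chord, bII.
Bb-D-F: major triad on Bb = scale degree 5 → V.
Eb-G-Bb has root Eb, degree 1 in Eb major, so I.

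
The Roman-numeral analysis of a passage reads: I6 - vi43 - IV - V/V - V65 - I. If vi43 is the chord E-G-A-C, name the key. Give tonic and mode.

C major

vi43 is given as E-G-A-C — a minor seventh chord with root A.
vi43 on A implies A is the submediant; that puts the tonic at C, and the lowercase numeral fits major mode.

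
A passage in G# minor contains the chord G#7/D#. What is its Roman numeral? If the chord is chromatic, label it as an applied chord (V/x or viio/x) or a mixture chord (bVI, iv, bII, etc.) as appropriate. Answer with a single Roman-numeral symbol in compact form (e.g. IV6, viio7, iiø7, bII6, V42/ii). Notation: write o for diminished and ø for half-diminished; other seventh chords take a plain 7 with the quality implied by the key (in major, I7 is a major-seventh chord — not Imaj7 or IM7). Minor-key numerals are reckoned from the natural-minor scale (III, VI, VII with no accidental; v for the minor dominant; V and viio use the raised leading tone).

V43/iv

Stacked in thirds the chord is G#-B#-D#-F#: a dominant seventh chord on G#.
G# is not a diatonic chord root with this quality in G# minor, but it lies a perfect fifth above C# (iv), so the chord functions as an applied dominant of iv.
With D# in the bass the chord is in second inversion, so the figured bass is 43.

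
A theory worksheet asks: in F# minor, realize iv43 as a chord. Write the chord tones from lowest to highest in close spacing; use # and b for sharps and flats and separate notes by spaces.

F# A B D

In F# minor, the fourth degree is B, and the diatonic chord built there is a minor seventh chord.
That chord is spelled B-D-F#-A.
With the 43 figure the chord is in second inversion; from the bass F# upward in close position it reads F#-A-B-D.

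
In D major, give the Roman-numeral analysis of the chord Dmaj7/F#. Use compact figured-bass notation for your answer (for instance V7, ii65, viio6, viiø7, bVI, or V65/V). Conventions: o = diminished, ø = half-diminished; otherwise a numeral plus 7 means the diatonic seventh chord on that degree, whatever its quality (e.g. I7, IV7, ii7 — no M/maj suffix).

I65

The pitches D-F#-A-C# form a major seventh chord rooted on D.
In D major, D is the tonic; the diatonic major seventh chord there is I7.
With F# in the bass the chord is in first inversion, so the figured bass is 65.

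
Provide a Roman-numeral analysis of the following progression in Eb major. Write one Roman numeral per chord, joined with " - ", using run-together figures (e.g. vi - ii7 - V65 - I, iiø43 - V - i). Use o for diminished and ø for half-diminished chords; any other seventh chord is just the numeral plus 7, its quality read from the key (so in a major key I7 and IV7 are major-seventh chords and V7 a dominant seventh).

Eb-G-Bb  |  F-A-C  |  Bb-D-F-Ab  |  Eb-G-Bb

I - V/V - V7 - I

Eb-G-Bb: major triad on Eb = scale degree 1 → I.
F-A-C is the secondary dominant of V (major triad on F): V/V.
Bb-D-F-Ab has root Bb, degree 5 in Eb major, so V7.
Eb-G-Bb has root Eb, degree 1 in Eb major, so I.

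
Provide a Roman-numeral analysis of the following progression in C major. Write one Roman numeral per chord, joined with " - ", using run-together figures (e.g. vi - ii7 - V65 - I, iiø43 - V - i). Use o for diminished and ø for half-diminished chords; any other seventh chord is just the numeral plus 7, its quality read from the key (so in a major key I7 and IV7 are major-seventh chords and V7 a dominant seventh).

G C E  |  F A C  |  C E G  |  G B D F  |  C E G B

I64 - IV - I - V7 - I7

G-C-E has root C, degree 1 in C major, so I64.
F-A-C has root F, degree 4 in C major, so IV.
C-E-G has root C, degree 1 in C major, so I.
G-B-D-F: root G is the dominant; dominant seventh chord there is V7.
C-E-G-B has root C, degree 1 in C major, so I7.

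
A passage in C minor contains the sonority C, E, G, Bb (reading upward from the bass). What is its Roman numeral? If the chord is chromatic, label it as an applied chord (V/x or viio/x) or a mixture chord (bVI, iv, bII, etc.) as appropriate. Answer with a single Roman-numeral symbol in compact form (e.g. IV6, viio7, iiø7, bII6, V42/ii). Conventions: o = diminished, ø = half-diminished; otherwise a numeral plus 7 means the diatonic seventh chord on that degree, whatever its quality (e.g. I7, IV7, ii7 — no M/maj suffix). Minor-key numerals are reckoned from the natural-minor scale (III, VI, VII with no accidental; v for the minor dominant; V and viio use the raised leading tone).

Stacked in thirds the chord is C-E-G-Bb: a dominant seventh chord on C.
C is not a diatonic chord root with this quality in C minor, but it lies a perfect fifth above F (iv), so the chord functions as an applied dominant of iv.

V7/iv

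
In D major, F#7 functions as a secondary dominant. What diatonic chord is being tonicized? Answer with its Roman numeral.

The chord is a dominant seventh chord on F#.
A dominant resolves down a perfect fifth: F# → B. In D major, B is scale degree 6, i.e. vi.

vi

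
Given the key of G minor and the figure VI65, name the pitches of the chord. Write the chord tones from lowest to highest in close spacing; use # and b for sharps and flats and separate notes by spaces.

In G minor, the sixth degree is Eb, and the diatonic chord built there is a major seventh chord.
Stacking thirds from Eb gives Eb-G-Bb-D.
The figured bass 65 indicates first inversion, placing the third (G) in the bass: G-Bb-D-Eb.

G Bb D Eb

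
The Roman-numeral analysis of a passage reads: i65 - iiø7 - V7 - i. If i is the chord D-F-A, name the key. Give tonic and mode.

The anchor chord is a minor triad on D, labeled i.
If D is scale degree 1 and the mode makes that degree carry a minor triad, the tonic is D and the mode is minor.

D minor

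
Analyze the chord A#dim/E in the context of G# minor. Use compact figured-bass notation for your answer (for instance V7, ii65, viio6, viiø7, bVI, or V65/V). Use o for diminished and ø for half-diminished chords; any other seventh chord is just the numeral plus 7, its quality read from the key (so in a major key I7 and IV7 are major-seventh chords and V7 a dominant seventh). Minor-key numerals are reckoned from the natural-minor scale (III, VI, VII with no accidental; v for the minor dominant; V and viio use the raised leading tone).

Stacked in thirds the chord is A#-C#-E: a diminished triad on A#.
In G# minor, A# is the supertonic; the diatonic diminished triad there is iio.
With E in the bass the chord is in second inversion, so the figured bass is 64.

iio64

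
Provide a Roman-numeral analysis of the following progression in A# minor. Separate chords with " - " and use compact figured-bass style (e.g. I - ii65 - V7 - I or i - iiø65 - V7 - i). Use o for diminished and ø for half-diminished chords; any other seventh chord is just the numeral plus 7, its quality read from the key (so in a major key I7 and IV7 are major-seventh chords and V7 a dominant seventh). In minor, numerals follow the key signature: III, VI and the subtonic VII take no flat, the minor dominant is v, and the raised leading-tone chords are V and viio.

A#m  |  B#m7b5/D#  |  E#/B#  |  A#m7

i - iiø65 - V64 - i7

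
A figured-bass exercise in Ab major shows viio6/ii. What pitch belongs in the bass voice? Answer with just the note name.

C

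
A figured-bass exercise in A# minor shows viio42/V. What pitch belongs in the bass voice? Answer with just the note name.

C#

The applied chord viio42/V is rooted on D##: D##-F##-A#-C#.
The figure 42 means third inversion — the seventh is in the bass.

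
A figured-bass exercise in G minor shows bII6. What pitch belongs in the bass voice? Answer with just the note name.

C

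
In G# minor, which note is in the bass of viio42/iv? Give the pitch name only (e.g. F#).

A

The applied chord viio42/iv is rooted on B#: B#-D#-F#-A.
The figure 42 means third inversion — the seventh is in the bass.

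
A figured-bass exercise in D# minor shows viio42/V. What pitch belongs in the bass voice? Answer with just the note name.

F#

The applied chord viio42/V is rooted on G##: G##-B#-D#-F#.
The figure 42 means third inversion — the seventh is in the bass.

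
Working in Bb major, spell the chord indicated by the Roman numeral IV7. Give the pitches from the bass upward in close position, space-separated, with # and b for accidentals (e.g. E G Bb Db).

Eb G Bb D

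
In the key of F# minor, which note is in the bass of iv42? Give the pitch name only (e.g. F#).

iv in F# minor has root B; the chord is B-D-F#-A.
The figure 42 means third inversion — the seventh is in the bass.

A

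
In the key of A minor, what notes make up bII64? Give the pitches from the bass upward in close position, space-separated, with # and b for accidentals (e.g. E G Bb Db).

F Bb D

bII64 is the Neapolitan chord — a major triad on the lowered second degree. In A minor that root is Bb.
So the chord is Bb-D-F.
With the 64 figure the chord is in second inversion; from the bass F upward in close position it reads F-Bb-D.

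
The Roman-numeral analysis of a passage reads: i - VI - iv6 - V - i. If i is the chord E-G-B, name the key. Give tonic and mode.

E minor

i is given as E-G-B — a minor triad with root E.
If E is scale degree 1 and the mode makes that degree carry a minor triad, the tonic is E and the mode is minor.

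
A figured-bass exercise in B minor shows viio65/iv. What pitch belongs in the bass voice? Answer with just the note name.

F#

The applied chord viio65/iv is rooted on D#: D#-F#-A-C.
The figure 65 means first inversion — the third is in the bass.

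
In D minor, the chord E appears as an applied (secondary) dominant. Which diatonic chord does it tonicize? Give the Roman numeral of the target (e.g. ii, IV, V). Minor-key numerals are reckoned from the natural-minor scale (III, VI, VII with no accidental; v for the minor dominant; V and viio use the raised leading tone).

V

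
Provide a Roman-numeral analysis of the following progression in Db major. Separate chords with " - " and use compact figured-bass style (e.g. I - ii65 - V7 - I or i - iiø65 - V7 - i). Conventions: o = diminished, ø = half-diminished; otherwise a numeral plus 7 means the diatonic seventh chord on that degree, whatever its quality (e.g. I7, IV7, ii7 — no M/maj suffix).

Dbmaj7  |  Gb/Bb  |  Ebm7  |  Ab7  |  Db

I7 - IV6 - ii7 - V7 - I

Dbmaj7: major seventh chord on Db = scale degree 1 → I7.
Gb/Bb: major triad on Gb = scale degree 4 → IV6.
Ebm7: minor seventh chord on Eb = scale degree 2 → ii7.
Ab7 has root Ab, degree 5 in Db major, so V7.
Db: major triad on Db = scale degree 1 → I.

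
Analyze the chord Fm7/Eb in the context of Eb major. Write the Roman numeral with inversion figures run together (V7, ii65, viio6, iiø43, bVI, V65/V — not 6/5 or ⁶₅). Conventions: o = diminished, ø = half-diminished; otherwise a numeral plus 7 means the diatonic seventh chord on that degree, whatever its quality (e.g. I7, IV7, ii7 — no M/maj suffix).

ii42

The pitches F-Ab-C-Eb form a minor seventh chord rooted on F.
F is scale degree 2 in Eb major, and a minor seventh chord on that degree is written ii7.
With Eb in the bass the chord is in third inversion, so the figured bass is 42.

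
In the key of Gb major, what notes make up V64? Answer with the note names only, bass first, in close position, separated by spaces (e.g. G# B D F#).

Ab Db F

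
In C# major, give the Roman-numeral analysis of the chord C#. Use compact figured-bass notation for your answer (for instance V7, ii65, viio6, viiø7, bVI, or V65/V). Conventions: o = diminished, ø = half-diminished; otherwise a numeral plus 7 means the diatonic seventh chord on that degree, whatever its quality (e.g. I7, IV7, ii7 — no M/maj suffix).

Stacked in thirds the chord is C#-E#-G#: a major triad on C#.
C# is scale degree 1 in C# major, and a major triad on that degree is written I.

I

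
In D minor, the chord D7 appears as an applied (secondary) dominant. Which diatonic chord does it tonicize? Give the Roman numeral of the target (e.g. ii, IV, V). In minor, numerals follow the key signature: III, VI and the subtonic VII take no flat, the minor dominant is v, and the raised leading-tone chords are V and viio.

The chord is a dominant seventh chord on D.
A dominant resolves down a perfect fifth: D → G. In D minor, G is scale degree 4, i.e. iv.

iv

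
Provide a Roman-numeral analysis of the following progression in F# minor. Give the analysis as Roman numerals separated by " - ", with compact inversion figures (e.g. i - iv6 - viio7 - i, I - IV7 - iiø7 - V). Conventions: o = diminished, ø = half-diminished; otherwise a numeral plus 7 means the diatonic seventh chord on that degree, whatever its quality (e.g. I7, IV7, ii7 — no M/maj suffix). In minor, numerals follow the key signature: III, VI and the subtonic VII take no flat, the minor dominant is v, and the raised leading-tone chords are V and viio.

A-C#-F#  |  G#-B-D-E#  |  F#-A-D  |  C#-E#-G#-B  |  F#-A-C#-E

A-C#-F# has root F#, degree 1 in F# minor, so i6.
G#-B-D-E#: root E# is the leading tone; fully diminished seventh chord there is viio65.
F#-A-D: root D is the submediant; major triad there is VI6.
C#-E#-G#-B: root C# is the dominant; dominant seventh chord there is V7.
F#-A-C#-E: minor seventh chord on F# = scale degree 1 → i7.

i6 - viio65 - VI6 - V7 - i7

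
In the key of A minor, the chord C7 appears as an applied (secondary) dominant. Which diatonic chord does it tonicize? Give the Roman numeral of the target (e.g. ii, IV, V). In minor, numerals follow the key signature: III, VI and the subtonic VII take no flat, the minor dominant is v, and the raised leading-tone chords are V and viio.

VI

The chord is a dominant seventh chord on C.
A dominant resolves down a perfect fifth: C → F. In A minor, F is scale degree 6, i.e. VI.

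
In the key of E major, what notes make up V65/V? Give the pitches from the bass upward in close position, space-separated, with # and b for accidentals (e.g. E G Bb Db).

A# C# E F#

The slash means an applied dominant: we want the dominant of V. In E major, V is B major, and its dominant is built on F#.
Building a dominant seventh chord on F# gives F#-A#-C#-E.
The figured bass 65 indicates first inversion, placing the third (A#) in the bass: A#-C#-E-F#.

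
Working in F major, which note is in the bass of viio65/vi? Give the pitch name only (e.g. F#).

The applied chord viio65/vi is rooted on C#: C#-E-G-Bb.
The figure 65 means first inversion — the third is in the bass.

E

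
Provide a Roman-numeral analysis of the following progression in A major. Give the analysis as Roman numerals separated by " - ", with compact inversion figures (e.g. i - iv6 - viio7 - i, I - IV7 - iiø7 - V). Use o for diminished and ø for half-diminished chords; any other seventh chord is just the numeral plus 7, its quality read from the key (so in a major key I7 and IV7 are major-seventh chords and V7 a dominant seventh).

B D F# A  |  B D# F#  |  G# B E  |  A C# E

ii7 - V/V - V6 - I

B-D-F#-A: minor seventh chord on B = scale degree 2 → ii7.
B-D#-F#: chromatic; B is V of V, so V/V.
G#-B-E has root E, degree 5 in A major, so V6.
A-C#-E has root A, degree 1 in A major, so I.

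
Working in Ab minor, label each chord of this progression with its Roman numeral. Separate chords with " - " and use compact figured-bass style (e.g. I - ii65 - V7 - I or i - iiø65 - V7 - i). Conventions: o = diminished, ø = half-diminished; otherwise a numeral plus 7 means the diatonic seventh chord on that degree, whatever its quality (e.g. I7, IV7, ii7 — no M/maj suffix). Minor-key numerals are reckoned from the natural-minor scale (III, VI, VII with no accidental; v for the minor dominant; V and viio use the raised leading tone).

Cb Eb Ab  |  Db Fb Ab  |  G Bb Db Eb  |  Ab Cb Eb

Cb-Eb-Ab: minor triad on Ab = scale degree 1 → i6.
Db-Fb-Ab: root Db is the subdominant; minor triad there is iv.
G-Bb-Db-Eb: root Eb is the dominant; dominant seventh chord there is V65.
Ab-Cb-Eb: minor triad on Ab = scale degree 1 → i.

i6 - iv - V65 - i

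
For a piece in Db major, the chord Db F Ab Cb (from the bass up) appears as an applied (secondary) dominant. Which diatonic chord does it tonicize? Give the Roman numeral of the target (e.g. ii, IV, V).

IV

The chord is a dominant seventh chord on Db.
A dominant resolves down a perfect fifth: Db → Gb. In Db major, Gb is scale degree 4, i.e. IV.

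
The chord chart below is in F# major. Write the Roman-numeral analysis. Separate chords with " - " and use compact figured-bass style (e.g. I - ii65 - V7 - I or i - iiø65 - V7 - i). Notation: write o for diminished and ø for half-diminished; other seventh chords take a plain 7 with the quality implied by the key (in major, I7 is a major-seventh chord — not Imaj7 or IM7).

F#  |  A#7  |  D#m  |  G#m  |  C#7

F#: major triad on F# = scale degree 1 → I.
A#7 is the secondary dominant of vi (dominant seventh chord on A#): V7/vi.
D#m: minor triad on D# = scale degree 6 → vi.
G#m: root G# is the supertonic; minor triad there is ii.
C#7: dominant seventh chord on C# = scale degree 5 → V7.

I - V7/vi - vi - ii - V7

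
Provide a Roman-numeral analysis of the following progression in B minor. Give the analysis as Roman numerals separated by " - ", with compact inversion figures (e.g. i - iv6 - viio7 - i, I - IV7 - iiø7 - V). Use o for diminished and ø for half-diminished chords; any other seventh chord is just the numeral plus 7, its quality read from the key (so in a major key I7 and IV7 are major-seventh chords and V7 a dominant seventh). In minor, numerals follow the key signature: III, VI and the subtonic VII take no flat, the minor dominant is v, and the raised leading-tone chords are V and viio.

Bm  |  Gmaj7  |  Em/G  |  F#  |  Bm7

Bm: minor triad on B = scale degree 1 → i.
Gmaj7: major seventh chord on G = scale degree 6 → VI7.
Em/G: minor triad on E = scale degree 4 → iv6.
F# has root F#, degree 5 in B minor, so V.
Bm7: root B is the tonic; minor seventh chord there is i7.

i - VI7 - iv6 - V - i7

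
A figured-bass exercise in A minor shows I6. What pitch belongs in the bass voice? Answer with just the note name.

C#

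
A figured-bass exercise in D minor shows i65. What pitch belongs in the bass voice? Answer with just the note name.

F

i in D minor has root D; the chord is D-F-A-C.
The figure 65 means first inversion — the third is in the bass.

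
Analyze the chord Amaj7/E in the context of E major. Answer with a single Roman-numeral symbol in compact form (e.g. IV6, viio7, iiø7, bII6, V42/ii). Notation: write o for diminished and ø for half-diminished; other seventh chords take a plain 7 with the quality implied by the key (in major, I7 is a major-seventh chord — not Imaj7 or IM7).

IV43

The pitches A-C#-E-G# form a major seventh chord rooted on A.
In E major, A is the subdominant; the diatonic major seventh chord there is IV7.
With E in the bass the chord is in second inversion, so the figured bass is 43.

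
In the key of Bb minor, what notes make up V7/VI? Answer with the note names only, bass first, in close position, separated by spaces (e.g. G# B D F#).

V7/VI is a secondary dominant — the dominant seventh of VI. VI in Bb minor is Gb, so the applied chord's root is Db, a perfect fifth above.
Building a dominant seventh chord on Db gives Db-F-Ab-Cb.

Db F Ab Cb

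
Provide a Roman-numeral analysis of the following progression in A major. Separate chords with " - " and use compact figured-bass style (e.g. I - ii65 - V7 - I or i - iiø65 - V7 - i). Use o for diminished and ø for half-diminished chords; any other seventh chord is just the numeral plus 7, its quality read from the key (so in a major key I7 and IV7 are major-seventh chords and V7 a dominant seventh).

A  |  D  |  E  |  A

I - IV - V - I

A: root A is the tonic; major triad there is I.
D: major triad on D = scale degree 4 → IV.
E: root E is the dominant; major triad there is V.
A has root A, degree 1 in A major, so I.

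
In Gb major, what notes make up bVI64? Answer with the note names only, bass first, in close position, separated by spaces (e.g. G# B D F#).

Bbb Ebb Gb

Scale degree 6 in Gb major is Eb; lowering it a half step gives Ebb. bVI64 is a major triad on the lowered sixth degree, borrowed from the parallel minor.
So the chord is Ebb-Gb-Bbb.
With the 64 figure the chord is in second inversion; from the bass Bbb upward in close position it reads Bbb-Ebb-Gb.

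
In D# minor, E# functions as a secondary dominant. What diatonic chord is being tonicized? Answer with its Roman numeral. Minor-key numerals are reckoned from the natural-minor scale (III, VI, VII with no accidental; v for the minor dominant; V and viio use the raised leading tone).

V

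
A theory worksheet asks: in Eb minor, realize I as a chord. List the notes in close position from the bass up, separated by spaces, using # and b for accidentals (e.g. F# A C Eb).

I is the major tonic (Picardy third), borrowed from the parallel major. In Eb minor that root is Eb.
So the chord is Eb-G-Bb.

Eb G Bb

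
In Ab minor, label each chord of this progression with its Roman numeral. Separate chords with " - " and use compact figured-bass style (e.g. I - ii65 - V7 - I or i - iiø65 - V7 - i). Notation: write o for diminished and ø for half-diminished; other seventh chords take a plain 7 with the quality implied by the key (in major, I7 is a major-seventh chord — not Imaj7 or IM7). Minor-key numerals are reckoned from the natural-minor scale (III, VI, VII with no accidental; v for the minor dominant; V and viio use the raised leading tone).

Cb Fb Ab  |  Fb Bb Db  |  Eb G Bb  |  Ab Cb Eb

VI64 - iio64 - V - i

Cb-Fb-Ab: root Fb is the submediant; major triad there is VI64.
Fb-Bb-Db has root Bb, degree 2 in Ab minor, so iio64.
Eb-G-Bb: major triad on Eb = scale degree 5 → V.
Ab-Cb-Eb: root Ab is the tonic; minor triad there is i.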